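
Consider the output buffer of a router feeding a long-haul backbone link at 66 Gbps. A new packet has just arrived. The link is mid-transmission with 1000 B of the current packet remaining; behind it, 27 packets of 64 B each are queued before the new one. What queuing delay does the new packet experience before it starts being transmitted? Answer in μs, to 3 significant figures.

Each queued packet: L/R = 512/66000000000 = 0.00775758 μs.
27 queued → 0.209455 μs.
Plus remaining 8000 bits of current packet: 0.121212 μs.
Queuing delay = 0.331 μs.

0.331 μs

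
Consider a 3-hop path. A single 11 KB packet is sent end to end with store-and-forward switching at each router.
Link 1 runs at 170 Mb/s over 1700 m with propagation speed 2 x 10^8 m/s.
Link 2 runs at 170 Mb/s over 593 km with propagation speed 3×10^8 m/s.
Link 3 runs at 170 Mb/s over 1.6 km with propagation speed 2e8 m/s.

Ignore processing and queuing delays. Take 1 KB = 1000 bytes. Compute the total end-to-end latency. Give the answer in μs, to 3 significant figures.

3550 μs

L = 88000 bits.
Transmission delay per hop = L/R = 88000/170000000 = 517.647 μs; 3 hops → 1552.94 μs.
Propagation delays (d/s per hop): 8.5, 1976.67, 8 μs; sum = 1993.17 μs.
End-to-end = 3550 μs.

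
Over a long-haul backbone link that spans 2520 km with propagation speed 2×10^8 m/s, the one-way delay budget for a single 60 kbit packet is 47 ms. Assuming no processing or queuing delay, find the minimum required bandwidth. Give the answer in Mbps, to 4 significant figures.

Propagation delay = 2520000 / 200000000 = 12.6 ms.
Transmission budget = 47 − 12.6 = 34.4 ms.
R ≥ L / t_tx = 60000 bits / 0.0344 s = 1.744 Mbps.

1.744 Mbps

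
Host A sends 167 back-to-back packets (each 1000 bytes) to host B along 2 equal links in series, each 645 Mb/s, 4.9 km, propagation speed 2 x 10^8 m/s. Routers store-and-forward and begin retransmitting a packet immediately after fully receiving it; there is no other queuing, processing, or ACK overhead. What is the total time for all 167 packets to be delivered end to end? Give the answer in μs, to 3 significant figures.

Per-hop transmission t_tx = L/R = 8000/645000000 = 12.4031 μs.
Per-hop propagation t_prop = 4900/200000000 = 24.5 μs.
Pipeline fill: first packet needs 2·t_tx to clear all hops; remaining 166 packets each add one t_tx.
Total = (2+167-1)·t_tx + 2·t_prop = 168·12.4031 + 2·24.5 = 2130 μs.

2130 μs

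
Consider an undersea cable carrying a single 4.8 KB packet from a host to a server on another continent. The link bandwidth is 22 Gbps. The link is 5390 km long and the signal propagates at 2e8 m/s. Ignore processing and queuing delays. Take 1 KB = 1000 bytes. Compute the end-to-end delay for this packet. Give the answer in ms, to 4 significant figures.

26.95 ms

L = 38400 bits.
Transmission delay = L/R = 38400 / 22000000000 = 0.00174545 ms.
Propagation delay = d/s = 5390000 m / 200000000 m/s = 26.95 ms.
Total = 26.95 ms.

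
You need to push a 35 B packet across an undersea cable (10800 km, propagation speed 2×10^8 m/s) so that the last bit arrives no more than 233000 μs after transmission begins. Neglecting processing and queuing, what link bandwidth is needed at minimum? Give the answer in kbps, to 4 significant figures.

L = 280 bits.
Propagation delay = 10800000 / 200000000 = 54000 μs.
Transmission budget = 233000 − 54000 = 179000 μs.
R ≥ L / t_tx = 280 bits / 0.179 s = 1.564 kbps.

1.564 kbps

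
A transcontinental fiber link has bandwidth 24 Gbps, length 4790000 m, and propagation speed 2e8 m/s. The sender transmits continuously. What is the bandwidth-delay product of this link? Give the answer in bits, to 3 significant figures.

575000000 bits

Propagation delay = 4790000 / 200000000 = 0.02395 s.
BDP = R × t_prop = 24000000000 × 0.02395 = 574800000 bits.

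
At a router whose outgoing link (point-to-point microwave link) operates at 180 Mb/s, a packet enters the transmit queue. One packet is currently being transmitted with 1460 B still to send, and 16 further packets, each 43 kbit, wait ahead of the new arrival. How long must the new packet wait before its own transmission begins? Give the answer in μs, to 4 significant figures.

Each queued packet: L/R = 43000/180000000 = 238.889 μs.
16 queued → 3822.22 μs.
Plus remaining 11680 bits of current packet: 64.8889 μs.
Queuing delay = 3887 μs.

3887 μs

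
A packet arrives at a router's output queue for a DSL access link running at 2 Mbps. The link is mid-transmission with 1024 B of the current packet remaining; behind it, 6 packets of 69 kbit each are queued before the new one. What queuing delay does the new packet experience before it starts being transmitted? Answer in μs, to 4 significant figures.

211100 μs

Each queued packet: L/R = 69000/2000000 = 34500 μs.
6 queued → 207000 μs.
Plus remaining 8192 bits of current packet: 4096 μs.
Queuing delay = 211100 μs.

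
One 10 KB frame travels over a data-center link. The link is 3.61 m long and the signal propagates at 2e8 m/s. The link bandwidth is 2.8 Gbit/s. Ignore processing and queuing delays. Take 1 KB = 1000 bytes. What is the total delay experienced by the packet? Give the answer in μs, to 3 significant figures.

L = 80000 bits.
Transmission delay = L/R = 80000 / 2800000000 = 28.5714 μs.
Propagation delay = d/s = 3.61 m / 200000000 m/s = 0.01805 μs.
Total = 28.6 μs.

28.6 μs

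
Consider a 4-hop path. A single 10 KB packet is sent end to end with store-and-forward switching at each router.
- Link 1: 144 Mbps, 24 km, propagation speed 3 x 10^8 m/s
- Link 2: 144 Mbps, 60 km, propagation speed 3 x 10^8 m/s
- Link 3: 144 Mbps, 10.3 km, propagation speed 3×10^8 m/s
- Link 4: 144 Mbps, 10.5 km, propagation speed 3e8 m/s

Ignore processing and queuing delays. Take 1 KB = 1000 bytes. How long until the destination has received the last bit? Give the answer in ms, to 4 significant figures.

2.572 ms

L = 80000 bits.
Transmission delay per hop = L/R = 80000/144000000 = 0.555556 ms; 4 hops → 2.22222 ms.
Propagation delays (d/s per hop): 0.08, 0.2, 0.0343333, 0.035 ms; sum = 0.349333 ms.
End-to-end = 2.572 ms.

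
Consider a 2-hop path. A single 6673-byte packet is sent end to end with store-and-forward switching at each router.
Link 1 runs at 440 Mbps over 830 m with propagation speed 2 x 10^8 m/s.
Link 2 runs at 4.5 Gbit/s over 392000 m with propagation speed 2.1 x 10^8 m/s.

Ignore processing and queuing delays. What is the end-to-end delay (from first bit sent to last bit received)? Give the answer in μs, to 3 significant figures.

2000 μs

L = 6673 × 8 = 53384 bits.
Transmission delays (L/R per hop): 121.327, 11.8631 μs; sum = 133.19 μs.
Propagation delays (d/s per hop): 4.15, 1866.67 μs; sum = 1870.82 μs.
End-to-end = 2000 μs.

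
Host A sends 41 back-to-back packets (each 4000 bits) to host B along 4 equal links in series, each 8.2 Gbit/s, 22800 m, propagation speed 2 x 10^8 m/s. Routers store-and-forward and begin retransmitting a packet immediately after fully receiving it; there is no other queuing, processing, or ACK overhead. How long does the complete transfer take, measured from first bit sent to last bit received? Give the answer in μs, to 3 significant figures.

Per-hop transmission t_tx = L/R = 4000/8.2e+09 = 0.487805 μs.
Per-hop propagation t_prop = 22800/200000000 = 114 μs.
Pipeline fill: first packet needs 4·t_tx to clear all hops; remaining 40 packets each add one t_tx.
Total = (4+41-1)·t_tx + 4·t_prop = 44·0.487805 + 4·114 = 477 μs.

477 μs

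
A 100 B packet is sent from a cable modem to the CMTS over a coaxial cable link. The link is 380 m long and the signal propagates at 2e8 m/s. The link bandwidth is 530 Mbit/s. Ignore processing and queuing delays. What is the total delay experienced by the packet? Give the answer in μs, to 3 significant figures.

3.41 μs

L = 100 × 8 = 800 bits.
Transmission delay = L/R = 800 / 530000000 = 1.50943 μs.
Propagation delay = d/s = 380 m / 200000000 m/s = 1.9 μs.
Total = 3.41 μs.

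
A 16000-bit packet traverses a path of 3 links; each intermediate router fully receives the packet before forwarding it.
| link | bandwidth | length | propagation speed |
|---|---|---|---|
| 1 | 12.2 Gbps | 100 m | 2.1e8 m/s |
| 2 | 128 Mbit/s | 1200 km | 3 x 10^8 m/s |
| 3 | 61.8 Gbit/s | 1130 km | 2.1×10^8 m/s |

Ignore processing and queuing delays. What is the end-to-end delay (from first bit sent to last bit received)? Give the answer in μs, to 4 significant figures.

9508 μs

Transmission delays (L/R per hop): 1.31148, 125, 0.2589 μs; sum = 126.57 μs.
Propagation delays (d/s per hop): 0.47619, 4000, 5380.95 μs; sum = 9381.43 μs.
End-to-end = 9508 μs.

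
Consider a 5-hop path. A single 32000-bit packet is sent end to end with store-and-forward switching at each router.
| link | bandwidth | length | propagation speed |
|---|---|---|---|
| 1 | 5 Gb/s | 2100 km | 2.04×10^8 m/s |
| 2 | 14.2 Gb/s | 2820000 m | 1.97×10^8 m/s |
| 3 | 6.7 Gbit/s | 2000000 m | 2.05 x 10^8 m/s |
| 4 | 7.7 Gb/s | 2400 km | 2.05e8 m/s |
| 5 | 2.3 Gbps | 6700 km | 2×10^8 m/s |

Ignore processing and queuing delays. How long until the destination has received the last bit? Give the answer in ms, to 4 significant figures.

Transmission delays (L/R per hop): 0.0064, 0.00225352, 0.00477612, 0.00415584, 0.013913 ms; sum = 0.0314985 ms.
Propagation delays (d/s per hop): 10.2941, 14.3147, 9.7561, 11.7073, 33.5 ms; sum = 79.5723 ms.
End-to-end = 79.60 ms.

79.60 ms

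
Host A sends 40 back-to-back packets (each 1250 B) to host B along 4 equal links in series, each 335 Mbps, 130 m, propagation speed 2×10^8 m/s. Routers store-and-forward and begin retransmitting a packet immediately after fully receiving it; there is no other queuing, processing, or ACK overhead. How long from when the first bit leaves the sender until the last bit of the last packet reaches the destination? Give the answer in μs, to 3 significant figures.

1290 μs

Per-hop transmission t_tx = L/R = 10000/335000000 = 29.8507 μs.
Per-hop propagation t_prop = 130/200000000 = 0.65 μs.
Pipeline fill: first packet needs 4·t_tx to clear all hops; remaining 39 packets each add one t_tx.
Total = (4+40-1)·t_tx + 4·t_prop = 43·29.8507 + 4·0.65 = 1290 μs.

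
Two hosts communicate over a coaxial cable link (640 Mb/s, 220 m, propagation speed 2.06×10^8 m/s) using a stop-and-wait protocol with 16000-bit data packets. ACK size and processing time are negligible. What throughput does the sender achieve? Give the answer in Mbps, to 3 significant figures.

t_tx = L/R = 16000/640000000 = 2.5e-05 s.
t_prop = 220/206000000 = 1.06796e-06 s; RTT = 2.13592e-06 s.
Cycle = t_tx + RTT = 2.71359e-05 s.
Throughput = L / cycle = 16000 / 2.71359e-05 = 590 Mbps.

590 Mbps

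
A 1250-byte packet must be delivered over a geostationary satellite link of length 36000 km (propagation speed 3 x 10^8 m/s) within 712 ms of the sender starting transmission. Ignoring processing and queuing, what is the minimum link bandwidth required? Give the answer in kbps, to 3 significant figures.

16.9 kbps

L = 10000 bits.
Propagation delay = 36000000 / 300000000 = 120 ms.
Transmission budget = 712 − 120 = 592 ms.
R ≥ L / t_tx = 10000 bits / 0.592 s = 16.9 kbps.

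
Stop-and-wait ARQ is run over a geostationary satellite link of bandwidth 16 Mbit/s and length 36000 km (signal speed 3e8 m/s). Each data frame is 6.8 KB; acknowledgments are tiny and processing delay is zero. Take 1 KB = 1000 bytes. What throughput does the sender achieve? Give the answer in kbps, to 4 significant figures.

t_tx = L/R = 54400/16000000 = 0.0034 s.
t_prop = 36000000/300000000 = 0.12 s; RTT = 0.24 s.
Cycle = t_tx + RTT = 0.2434 s.
Throughput = L / cycle = 54400 / 0.2434 = 223.5 kbps.

223.5 kbps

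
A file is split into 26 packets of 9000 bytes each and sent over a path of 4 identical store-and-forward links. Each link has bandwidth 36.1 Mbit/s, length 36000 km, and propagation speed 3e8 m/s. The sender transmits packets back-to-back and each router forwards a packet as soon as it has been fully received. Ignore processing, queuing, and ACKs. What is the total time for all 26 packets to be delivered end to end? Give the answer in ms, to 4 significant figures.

Per-hop transmission t_tx = L/R = 72000/36100000 = 1.99446 ms.
Per-hop propagation t_prop = 36000000/300000000 = 120 ms.
Pipeline fill: first packet needs 4·t_tx to clear all hops; remaining 25 packets each add one t_tx.
Total = (4+26-1)·t_tx + 4·t_prop = 29·1.99446 + 4·120 = 537.8 ms.

537.8 ms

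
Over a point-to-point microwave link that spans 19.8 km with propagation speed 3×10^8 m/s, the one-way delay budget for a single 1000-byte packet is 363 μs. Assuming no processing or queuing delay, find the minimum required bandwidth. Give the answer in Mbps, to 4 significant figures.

L = 8000 bits.
Propagation delay = 19800 / 300000000 = 66 μs.
Transmission budget = 363 − 66 = 297 μs.
R ≥ L / t_tx = 8000 bits / 0.000297 s = 26.94 Mbps.

26.94 Mbps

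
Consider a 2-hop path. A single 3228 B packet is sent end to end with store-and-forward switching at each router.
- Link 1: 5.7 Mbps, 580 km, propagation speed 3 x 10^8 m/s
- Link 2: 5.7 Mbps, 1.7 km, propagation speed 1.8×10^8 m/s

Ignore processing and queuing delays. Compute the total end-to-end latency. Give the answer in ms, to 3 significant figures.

11.0 ms

L = 3228 × 8 = 25824 bits.
Transmission delay per hop = L/R = 25824/5700000 = 4.53053 ms; 2 hops → 9.06105 ms.
Propagation delays (d/s per hop): 1.93333, 0.00944444 ms; sum = 1.94278 ms.
End-to-end = 11.0 ms.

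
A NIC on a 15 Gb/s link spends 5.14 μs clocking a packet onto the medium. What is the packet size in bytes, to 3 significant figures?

9640 bytes

L = R × t_tx = 15000000000 b/s × 5.14e-06 s = 77100 bits.
In bytes: 77100 / 8 = 9640 bytes.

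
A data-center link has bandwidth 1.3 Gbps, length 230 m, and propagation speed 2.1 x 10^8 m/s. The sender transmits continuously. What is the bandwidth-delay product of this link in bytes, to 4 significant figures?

Propagation delay = 230 / 210000000 = 1.09524e-06 s.
BDP = R × t_prop = 1300000000 × 1.09524e-06 = 1423.81 bits.
In bytes: 1423.81/8 = 178.0 bytes.

178.0 bytes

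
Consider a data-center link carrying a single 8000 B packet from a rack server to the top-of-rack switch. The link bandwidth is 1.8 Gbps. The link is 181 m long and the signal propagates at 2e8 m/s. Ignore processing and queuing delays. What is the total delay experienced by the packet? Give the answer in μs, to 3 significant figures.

L = 8000 × 8 = 64000 bits.
Transmission delay = L/R = 64000 / 1800000000 = 35.5556 μs.
Propagation delay = d/s = 181 m / 200000000 m/s = 0.905 μs.
Total = 36.5 μs.

36.5 μs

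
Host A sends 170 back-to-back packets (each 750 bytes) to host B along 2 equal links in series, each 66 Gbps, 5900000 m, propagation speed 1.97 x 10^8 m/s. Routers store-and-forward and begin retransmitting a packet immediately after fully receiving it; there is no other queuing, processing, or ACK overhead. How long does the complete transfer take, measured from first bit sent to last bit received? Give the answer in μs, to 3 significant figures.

59900 μs

Per-hop transmission t_tx = L/R = 6000/66000000000 = 0.0909091 μs.
Per-hop propagation t_prop = 5900000/197000000 = 29949.2 μs.
Pipeline fill: first packet needs 2·t_tx to clear all hops; remaining 169 packets each add one t_tx.
Total = (2+170-1)·t_tx + 2·t_prop = 171·0.0909091 + 2·29949.2 = 59900 μs.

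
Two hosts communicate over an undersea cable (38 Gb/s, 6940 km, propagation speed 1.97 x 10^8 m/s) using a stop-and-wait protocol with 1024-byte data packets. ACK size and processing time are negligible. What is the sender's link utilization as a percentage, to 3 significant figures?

0.000306 %

t_tx = L/R = 8192/38000000000 = 2.15579e-07 s.
t_prop = 6940000/197000000 = 0.0352284 s; RTT = 0.0704569 s.
Cycle = t_tx + RTT = 0.0704571 s.
Utilization = t_tx / cycle = 2.15579e-07/0.0704571 = 0.000306 %.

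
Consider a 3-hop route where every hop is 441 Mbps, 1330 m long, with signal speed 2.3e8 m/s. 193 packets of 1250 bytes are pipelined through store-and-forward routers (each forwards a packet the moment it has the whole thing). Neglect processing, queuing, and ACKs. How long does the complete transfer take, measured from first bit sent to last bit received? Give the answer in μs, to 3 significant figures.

Per-hop transmission t_tx = L/R = 10000/441000000 = 22.6757 μs.
Per-hop propagation t_prop = 1330/2.3e+08 = 5.78261 μs.
Pipeline fill: first packet needs 3·t_tx to clear all hops; remaining 192 packets each add one t_tx.
Total = (3+193-1)·t_tx + 3·t_prop = 195·22.6757 + 3·5.78261 = 4440 μs.

4440 μs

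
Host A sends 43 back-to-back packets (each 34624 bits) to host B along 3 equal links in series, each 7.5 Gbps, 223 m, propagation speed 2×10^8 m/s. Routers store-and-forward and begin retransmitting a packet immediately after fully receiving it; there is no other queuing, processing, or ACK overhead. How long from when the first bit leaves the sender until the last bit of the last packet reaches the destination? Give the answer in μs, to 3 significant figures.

Per-hop transmission t_tx = L/R = 34624/7500000000 = 4.61653 μs.
Per-hop propagation t_prop = 223/200000000 = 1.115 μs.
Pipeline fill: first packet needs 3·t_tx to clear all hops; remaining 42 packets each add one t_tx.
Total = (3+43-1)·t_tx + 3·t_prop = 45·4.61653 + 3·1.115 = 211 μs.

211 μs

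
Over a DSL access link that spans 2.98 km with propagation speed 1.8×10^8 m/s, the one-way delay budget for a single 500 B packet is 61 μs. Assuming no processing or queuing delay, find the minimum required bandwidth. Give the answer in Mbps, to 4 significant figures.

L = 4000 bits.
Propagation delay = 2980 / 180000000 = 16.5556 μs.
Transmission budget = 61 − 16.5556 = 44.4444 μs.
R ≥ L / t_tx = 4000 bits / 4.44444e-05 s = 90.00 Mbps.

90.00 Mbps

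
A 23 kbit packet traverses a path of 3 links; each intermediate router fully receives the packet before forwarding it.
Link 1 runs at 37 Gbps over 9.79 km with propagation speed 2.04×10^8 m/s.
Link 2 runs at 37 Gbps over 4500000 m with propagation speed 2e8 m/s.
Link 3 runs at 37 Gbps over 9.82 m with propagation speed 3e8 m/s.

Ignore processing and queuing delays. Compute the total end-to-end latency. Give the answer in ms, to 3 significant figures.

L = 23000 bits.
Transmission delay per hop = L/R = 23000/37000000000 = 0.000621622 ms; 3 hops → 0.00186486 ms.
Propagation delays (d/s per hop): 0.0479902, 22.5, 3.27333e-05 ms; sum = 22.548 ms.
End-to-end = 22.5 ms.

22.5 ms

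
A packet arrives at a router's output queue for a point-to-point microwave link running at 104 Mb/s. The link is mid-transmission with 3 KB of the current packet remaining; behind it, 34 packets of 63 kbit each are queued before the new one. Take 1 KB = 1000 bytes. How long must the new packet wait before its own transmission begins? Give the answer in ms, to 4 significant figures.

Each queued packet: L/R = 63000/104000000 = 0.605769 ms.
34 queued → 20.5962 ms.
Plus remaining 24000 bits of current packet: 0.230769 ms.
Queuing delay = 20.83 ms.

20.83 ms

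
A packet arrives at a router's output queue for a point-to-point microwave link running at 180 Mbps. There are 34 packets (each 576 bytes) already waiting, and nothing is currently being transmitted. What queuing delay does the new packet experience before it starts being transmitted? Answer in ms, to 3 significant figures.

0.870 ms

Each queued packet: L/R = 4608/180000000 = 0.0256 ms.
34 queued → 0.8704 ms.
Queuing delay = 0.870 ms.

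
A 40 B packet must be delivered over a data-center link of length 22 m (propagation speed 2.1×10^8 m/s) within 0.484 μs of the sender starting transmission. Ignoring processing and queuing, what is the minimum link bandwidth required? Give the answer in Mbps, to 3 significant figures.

L = 320 bits.
Propagation delay = 22 / 210000000 = 0.104762 μs.
Transmission budget = 0.484 − 0.104762 = 0.379238 μs.
R ≥ L / t_tx = 320 bits / 3.79238e-07 s = 844 Mbps.

844 Mbps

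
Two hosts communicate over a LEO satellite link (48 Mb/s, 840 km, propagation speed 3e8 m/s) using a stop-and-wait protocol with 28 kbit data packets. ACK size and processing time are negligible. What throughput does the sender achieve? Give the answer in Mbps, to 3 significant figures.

4.53 Mbps

t_tx = L/R = 28000/48000000 = 0.000583333 s.
t_prop = 840000/300000000 = 0.0028 s; RTT = 0.0056 s.
Cycle = t_tx + RTT = 0.00618333 s.
Throughput = L / cycle = 28000 / 0.00618333 = 4.53 Mbps.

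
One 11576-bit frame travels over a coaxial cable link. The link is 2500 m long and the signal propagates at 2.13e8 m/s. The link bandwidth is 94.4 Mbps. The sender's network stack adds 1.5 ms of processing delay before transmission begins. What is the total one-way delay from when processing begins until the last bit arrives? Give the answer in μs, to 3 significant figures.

1630 μs

Transmission delay = L/R = 11576 / 94400000 = 122.627 μs.
Propagation delay = d/s = 2500 m / 213000000 m/s = 11.7371 μs.
Plus processing delay 1.5 ms = 1500 μs.
Total = 1630 μs.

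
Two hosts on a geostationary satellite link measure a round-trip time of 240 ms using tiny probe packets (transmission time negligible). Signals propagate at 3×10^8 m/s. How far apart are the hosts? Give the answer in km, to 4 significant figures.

One-way propagation = RTT/2 = 120 ms.
d = s × t = 300000000 × 0.12 = 36000 km.

36000 km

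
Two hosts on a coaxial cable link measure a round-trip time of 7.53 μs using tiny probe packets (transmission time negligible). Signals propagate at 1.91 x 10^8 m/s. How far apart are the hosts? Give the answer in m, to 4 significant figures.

One-way propagation = RTT/2 = 3.765 μs.
d = s × t = 191000000 × 3.765e-06 = 719.1 m.

719.1 m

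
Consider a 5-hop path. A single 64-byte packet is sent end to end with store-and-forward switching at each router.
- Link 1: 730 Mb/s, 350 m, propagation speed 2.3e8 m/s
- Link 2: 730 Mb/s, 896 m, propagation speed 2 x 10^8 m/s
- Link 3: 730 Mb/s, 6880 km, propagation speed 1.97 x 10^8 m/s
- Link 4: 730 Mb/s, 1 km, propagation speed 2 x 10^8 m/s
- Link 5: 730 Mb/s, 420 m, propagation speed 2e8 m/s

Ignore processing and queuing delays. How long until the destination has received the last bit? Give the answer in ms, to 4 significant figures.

L = 64 × 8 = 512 bits.
Transmission delay per hop = L/R = 512/730000000 = 0.00070137 ms; 5 hops → 0.00350685 ms.
Propagation delays (d/s per hop): 0.00152174, 0.00448, 34.9239, 0.005, 0.0021 ms; sum = 34.937 ms.
End-to-end = 34.94 ms.

34.94 ms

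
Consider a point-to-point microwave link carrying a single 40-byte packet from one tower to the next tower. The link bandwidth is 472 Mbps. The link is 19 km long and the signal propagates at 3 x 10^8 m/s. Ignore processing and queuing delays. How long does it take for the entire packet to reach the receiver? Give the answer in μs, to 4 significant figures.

64.01 μs

L = 40 × 8 = 320 bits.
Transmission delay = L/R = 320 / 472000000 = 0.677966 μs.
Propagation delay = d/s = 19000 m / 300000000 m/s = 63.3333 μs.
Total = 64.01 μs.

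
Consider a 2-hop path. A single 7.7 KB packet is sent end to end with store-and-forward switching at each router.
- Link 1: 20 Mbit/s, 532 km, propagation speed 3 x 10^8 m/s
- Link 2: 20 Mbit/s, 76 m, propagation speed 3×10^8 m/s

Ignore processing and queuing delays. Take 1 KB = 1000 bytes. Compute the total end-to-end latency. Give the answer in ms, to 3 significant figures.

L = 61600 bits.
Transmission delay per hop = L/R = 61600/20000000 = 3.08 ms; 2 hops → 6.16 ms.
Propagation delays (d/s per hop): 1.77333, 0.000253333 ms; sum = 1.77359 ms.
End-to-end = 7.93 ms.

7.93 ms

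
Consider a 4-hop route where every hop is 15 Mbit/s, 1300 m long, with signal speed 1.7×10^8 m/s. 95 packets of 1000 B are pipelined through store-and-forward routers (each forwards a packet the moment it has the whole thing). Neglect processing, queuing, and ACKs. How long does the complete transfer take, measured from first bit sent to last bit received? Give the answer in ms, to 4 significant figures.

52.30 ms

Per-hop transmission t_tx = L/R = 8000/15000000 = 0.533333 ms.
Per-hop propagation t_prop = 1300/170000000 = 0.00764706 ms.
Pipeline fill: first packet needs 4·t_tx to clear all hops; remaining 94 packets each add one t_tx.
Total = (4+95-1)·t_tx + 4·t_prop = 98·0.533333 + 4·0.00764706 = 52.30 ms.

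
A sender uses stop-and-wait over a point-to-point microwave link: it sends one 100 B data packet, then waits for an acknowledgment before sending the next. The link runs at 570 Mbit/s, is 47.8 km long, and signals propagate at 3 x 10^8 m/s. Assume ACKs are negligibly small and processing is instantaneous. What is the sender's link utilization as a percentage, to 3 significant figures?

t_tx = L/R = 800/570000000 = 1.40351e-06 s.
t_prop = 47800/300000000 = 0.000159333 s; RTT = 0.000318667 s.
Cycle = t_tx + RTT = 0.00032007 s.
Utilization = t_tx / cycle = 1.40351e-06/0.00032007 = 0.439 %.

0.439 %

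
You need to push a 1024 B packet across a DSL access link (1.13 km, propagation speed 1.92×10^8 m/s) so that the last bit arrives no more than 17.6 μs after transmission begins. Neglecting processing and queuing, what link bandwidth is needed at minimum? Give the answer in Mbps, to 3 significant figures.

699 Mbps

L = 8192 bits.
Propagation delay = 1130 / 192000000 = 5.88542 μs.
Transmission budget = 17.6 − 5.88542 = 11.7146 μs.
R ≥ L / t_tx = 8192 bits / 1.17146e-05 s = 699 Mbps.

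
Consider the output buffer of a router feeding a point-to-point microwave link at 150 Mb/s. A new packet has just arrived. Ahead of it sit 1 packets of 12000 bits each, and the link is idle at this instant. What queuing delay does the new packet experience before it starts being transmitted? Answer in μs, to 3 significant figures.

Each queued packet: L/R = 12000/150000000 = 80 μs.
1 queued → 80 μs.
Queuing delay = 80.0 μs.

80.0 μs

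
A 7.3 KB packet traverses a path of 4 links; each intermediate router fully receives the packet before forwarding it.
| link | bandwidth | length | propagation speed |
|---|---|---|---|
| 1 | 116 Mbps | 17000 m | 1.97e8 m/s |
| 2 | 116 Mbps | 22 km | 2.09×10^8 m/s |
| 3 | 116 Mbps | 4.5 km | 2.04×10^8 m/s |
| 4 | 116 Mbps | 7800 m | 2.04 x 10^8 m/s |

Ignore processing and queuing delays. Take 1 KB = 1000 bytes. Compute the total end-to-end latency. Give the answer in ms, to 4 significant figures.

L = 58400 bits.
Transmission delay per hop = L/R = 58400/116000000 = 0.503448 ms; 4 hops → 2.01379 ms.
Propagation delays (d/s per hop): 0.0862944, 0.105263, 0.0220588, 0.0382353 ms; sum = 0.251852 ms.
End-to-end = 2.266 ms.

2.266 ms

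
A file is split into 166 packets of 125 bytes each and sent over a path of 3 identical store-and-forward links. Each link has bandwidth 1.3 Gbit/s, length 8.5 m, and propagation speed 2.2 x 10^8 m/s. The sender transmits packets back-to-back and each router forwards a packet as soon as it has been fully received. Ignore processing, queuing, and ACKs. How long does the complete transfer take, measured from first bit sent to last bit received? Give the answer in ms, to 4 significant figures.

Per-hop transmission t_tx = L/R = 1000/1300000000 = 0.000769231 ms.
Per-hop propagation t_prop = 8.5/2.2e+08 = 3.86364e-05 ms.
Pipeline fill: first packet needs 3·t_tx to clear all hops; remaining 165 packets each add one t_tx.
Total = (3+166-1)·t_tx + 3·t_prop = 168·0.000769231 + 3·3.86364e-05 = 0.1293 ms.

0.1293 ms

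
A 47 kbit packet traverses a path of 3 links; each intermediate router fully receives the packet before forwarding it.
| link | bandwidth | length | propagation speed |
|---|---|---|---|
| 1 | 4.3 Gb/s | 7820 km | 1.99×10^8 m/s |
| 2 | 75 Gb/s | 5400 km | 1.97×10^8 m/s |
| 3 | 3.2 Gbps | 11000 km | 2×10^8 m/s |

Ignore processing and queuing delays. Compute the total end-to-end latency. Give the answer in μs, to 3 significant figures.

122000 μs

L = 47000 bits.
Transmission delays (L/R per hop): 10.9302, 0.626667, 14.6875 μs; sum = 26.2444 μs.
Propagation delays (d/s per hop): 39296.5, 27411.2, 55000 μs; sum = 121708 μs.
End-to-end = 122000 μs.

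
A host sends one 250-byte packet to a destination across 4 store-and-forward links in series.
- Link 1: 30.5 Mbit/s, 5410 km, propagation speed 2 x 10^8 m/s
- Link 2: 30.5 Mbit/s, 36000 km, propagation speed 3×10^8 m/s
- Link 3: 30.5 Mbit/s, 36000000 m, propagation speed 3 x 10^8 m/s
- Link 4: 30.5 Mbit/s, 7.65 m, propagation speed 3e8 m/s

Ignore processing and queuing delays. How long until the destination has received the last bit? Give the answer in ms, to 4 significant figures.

L = 250 × 8 = 2000 bits.
Transmission delay per hop = L/R = 2000/30500000 = 0.0655738 ms; 4 hops → 0.262295 ms.
Propagation delays (d/s per hop): 27.05, 120, 120, 2.55e-05 ms; sum = 267.05 ms.
End-to-end = 267.3 ms.

267.3 ms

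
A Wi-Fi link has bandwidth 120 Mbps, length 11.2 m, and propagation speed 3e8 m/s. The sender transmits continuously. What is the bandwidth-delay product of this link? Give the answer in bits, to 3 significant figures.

4.48 bits

Propagation delay = 11.2 / 300000000 = 3.73333e-08 s.
BDP = R × t_prop = 120000000 × 3.73333e-08 = 4.48 bits.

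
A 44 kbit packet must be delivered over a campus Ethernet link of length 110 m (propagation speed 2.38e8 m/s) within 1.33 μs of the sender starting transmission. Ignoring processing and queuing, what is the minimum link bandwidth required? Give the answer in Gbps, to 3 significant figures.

Propagation delay = 110 / 238000000 = 0.462185 μs.
Transmission budget = 1.33 − 0.462185 = 0.867815 μs.
R ≥ L / t_tx = 44000 bits / 8.67815e-07 s = 50.7 Gbps.

50.7 Gbps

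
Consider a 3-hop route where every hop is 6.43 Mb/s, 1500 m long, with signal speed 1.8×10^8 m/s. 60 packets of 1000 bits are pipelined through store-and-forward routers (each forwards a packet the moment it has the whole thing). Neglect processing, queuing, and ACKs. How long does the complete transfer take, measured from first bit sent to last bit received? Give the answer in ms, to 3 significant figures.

Per-hop transmission t_tx = L/R = 1000/6430000 = 0.155521 ms.
Per-hop propagation t_prop = 1500/180000000 = 0.00833333 ms.
Pipeline fill: first packet needs 3·t_tx to clear all hops; remaining 59 packets each add one t_tx.
Total = (3+60-1)·t_tx + 3·t_prop = 62·0.155521 + 3·0.00833333 = 9.67 ms.

9.67 ms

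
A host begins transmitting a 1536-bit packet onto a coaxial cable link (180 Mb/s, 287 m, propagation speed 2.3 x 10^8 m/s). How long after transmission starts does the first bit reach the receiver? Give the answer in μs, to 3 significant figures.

1.25 μs

First bit experiences only propagation delay: d/s = 287/2.3e+08 = 1.25 μs.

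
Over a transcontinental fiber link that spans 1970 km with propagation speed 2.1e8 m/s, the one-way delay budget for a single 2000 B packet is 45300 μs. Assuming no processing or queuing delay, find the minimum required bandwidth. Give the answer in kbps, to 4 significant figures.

L = 16000 bits.
Propagation delay = 1970000 / 210000000 = 9380.95 μs.
Transmission budget = 45300 − 9380.95 = 35919 μs.
R ≥ L / t_tx = 16000 bits / 0.035919 s = 445.4 kbps.

445.4 kbps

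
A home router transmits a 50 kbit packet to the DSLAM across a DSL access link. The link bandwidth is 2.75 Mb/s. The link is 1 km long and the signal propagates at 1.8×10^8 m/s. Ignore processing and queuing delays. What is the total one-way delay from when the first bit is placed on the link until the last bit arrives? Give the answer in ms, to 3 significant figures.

L = 50000 bits.
Transmission delay = L/R = 50000 / 2750000 = 18.1818 ms.
Propagation delay = d/s = 1000 m / 180000000 m/s = 0.00555556 ms.
Total = 18.2 ms.

18.2 ms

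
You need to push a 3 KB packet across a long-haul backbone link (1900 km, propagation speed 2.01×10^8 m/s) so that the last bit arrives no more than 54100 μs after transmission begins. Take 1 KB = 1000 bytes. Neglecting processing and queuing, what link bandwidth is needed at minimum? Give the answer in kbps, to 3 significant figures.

538 kbps

L = 24000 bits.
Propagation delay = 1900000 / 2.01e+08 = 9452.74 μs.
Transmission budget = 54100 − 9452.74 = 44647.3 μs.
R ≥ L / t_tx = 24000 bits / 0.0446473 s = 538 kbps.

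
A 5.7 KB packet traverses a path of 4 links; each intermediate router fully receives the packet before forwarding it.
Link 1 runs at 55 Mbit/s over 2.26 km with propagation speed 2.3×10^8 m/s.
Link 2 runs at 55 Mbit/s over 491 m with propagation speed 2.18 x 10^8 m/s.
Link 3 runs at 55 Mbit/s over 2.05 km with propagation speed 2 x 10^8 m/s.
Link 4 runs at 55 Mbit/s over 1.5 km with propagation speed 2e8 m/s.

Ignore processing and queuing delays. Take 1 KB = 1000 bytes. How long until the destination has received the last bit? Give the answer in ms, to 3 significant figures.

L = 45600 bits.
Transmission delay per hop = L/R = 45600/55000000 = 0.829091 ms; 4 hops → 3.31636 ms.
Propagation delays (d/s per hop): 0.00982609, 0.00225229, 0.01025, 0.0075 ms; sum = 0.0298284 ms.
End-to-end = 3.35 ms.

3.35 ms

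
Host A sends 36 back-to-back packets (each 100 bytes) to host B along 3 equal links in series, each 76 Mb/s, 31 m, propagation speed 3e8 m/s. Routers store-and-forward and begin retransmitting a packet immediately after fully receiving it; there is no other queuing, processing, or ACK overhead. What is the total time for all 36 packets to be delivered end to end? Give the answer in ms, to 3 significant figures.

0.400 ms

Per-hop transmission t_tx = L/R = 800/76000000 = 0.0105263 ms.
Per-hop propagation t_prop = 31/300000000 = 0.000103333 ms.
Pipeline fill: first packet needs 3·t_tx to clear all hops; remaining 35 packets each add one t_tx.
Total = (3+36-1)·t_tx + 3·t_prop = 38·0.0105263 + 3·0.000103333 = 0.400 ms.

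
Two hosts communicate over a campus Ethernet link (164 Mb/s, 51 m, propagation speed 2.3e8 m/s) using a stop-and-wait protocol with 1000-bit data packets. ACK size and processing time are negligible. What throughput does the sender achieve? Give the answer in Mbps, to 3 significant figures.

t_tx = L/R = 1000/164000000 = 6.09756e-06 s.
t_prop = 51/2.3e+08 = 2.21739e-07 s; RTT = 4.43478e-07 s.
Cycle = t_tx + RTT = 6.54104e-06 s.
Throughput = L / cycle = 1000 / 6.54104e-06 = 153 Mbps.

153 Mbps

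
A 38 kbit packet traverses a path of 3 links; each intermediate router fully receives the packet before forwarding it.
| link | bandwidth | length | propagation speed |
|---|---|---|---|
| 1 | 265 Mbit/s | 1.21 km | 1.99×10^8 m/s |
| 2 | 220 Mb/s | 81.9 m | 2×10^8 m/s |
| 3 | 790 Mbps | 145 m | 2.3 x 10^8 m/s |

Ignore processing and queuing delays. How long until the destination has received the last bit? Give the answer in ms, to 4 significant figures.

0.3713 ms

L = 38000 bits.
Transmission delays (L/R per hop): 0.143396, 0.172727, 0.0481013 ms; sum = 0.364225 ms.
Propagation delays (d/s per hop): 0.0060804, 0.0004095, 0.000630435 ms; sum = 0.00712034 ms.
End-to-end = 0.3713 ms.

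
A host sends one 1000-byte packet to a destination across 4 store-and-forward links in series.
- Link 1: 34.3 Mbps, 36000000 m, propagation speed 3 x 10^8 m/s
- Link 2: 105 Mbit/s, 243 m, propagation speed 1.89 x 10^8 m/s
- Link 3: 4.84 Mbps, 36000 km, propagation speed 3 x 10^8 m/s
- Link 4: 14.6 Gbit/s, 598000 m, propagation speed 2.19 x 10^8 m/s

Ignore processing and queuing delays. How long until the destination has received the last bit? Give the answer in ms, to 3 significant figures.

L = 1000 × 8 = 8000 bits.
Transmission delays (L/R per hop): 0.233236, 0.0761905, 1.65289, 0.000547945 ms; sum = 1.96287 ms.
Propagation delays (d/s per hop): 120, 0.00128571, 120, 2.73059 ms; sum = 242.732 ms.
End-to-end = 245 ms.

245 ms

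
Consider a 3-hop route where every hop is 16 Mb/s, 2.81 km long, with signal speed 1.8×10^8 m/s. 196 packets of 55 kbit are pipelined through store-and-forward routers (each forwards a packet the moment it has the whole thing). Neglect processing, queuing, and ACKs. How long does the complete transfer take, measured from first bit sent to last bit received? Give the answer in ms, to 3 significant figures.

Per-hop transmission t_tx = L/R = 55000/16000000 = 3.4375 ms.
Per-hop propagation t_prop = 2810/180000000 = 0.0156111 ms.
Pipeline fill: first packet needs 3·t_tx to clear all hops; remaining 195 packets each add one t_tx.
Total = (3+196-1)·t_tx + 3·t_prop = 198·3.4375 + 3·0.0156111 = 681 ms.

681 ms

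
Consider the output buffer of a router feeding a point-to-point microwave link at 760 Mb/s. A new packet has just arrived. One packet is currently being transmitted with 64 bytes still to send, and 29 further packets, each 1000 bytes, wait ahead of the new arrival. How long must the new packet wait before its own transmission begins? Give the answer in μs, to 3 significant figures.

Each queued packet: L/R = 8000/760000000 = 10.5263 μs.
29 queued → 305.263 μs.
Plus remaining 512 bits of current packet: 0.673684 μs.
Queuing delay = 306 μs.

306 μs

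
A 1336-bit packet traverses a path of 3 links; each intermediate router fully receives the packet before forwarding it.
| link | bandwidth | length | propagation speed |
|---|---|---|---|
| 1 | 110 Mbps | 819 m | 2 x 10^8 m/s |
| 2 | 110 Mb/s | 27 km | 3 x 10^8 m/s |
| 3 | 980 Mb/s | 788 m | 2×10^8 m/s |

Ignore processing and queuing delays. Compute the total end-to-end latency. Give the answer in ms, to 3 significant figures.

0.124 ms

Transmission delays (L/R per hop): 0.0121455, 0.0121455, 0.00136327 ms; sum = 0.0256542 ms.
Propagation delays (d/s per hop): 0.004095, 0.09, 0.00394 ms; sum = 0.098035 ms.
End-to-end = 0.124 ms.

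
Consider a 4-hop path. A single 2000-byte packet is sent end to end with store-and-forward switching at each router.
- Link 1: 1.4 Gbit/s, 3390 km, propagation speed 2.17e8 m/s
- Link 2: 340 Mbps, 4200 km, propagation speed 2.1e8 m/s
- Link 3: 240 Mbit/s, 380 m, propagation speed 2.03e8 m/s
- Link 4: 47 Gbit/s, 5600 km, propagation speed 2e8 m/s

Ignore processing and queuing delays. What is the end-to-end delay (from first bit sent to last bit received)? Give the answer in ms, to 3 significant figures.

L = 2000 × 8 = 16000 bits.
Transmission delays (L/R per hop): 0.0114286, 0.0470588, 0.0666667, 0.000340426 ms; sum = 0.125494 ms.
Propagation delays (d/s per hop): 15.6221, 20, 0.00187192, 28 ms; sum = 63.624 ms.
End-to-end = 63.7 ms.

63.7 ms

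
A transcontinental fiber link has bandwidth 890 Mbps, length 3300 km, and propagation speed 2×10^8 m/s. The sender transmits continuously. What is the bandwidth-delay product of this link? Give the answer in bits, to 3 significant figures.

Propagation delay = 3300000 / 200000000 = 0.0165 s.
BDP = R × t_prop = 890000000 × 0.0165 = 14685000 bits.

14700000 bits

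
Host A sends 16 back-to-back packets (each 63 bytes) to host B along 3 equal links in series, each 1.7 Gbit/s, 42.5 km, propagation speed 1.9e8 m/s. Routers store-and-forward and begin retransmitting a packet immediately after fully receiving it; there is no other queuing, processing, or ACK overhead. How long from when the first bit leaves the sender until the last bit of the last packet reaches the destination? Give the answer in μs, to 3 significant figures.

676 μs

Per-hop transmission t_tx = L/R = 504/1700000000 = 0.296471 μs.
Per-hop propagation t_prop = 42500/190000000 = 223.684 μs.
Pipeline fill: first packet needs 3·t_tx to clear all hops; remaining 15 packets each add one t_tx.
Total = (3+16-1)·t_tx + 3·t_prop = 18·0.296471 + 3·223.684 = 676 μs.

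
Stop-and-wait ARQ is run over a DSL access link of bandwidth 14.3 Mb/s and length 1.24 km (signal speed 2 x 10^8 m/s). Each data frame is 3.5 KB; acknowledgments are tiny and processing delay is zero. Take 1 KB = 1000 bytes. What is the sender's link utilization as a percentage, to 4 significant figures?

t_tx = L/R = 28000/14300000 = 0.00195804 s.
t_prop = 1240/200000000 = 6.2e-06 s; RTT = 1.24e-05 s.
Cycle = t_tx + RTT = 0.00197044 s.
Utilization = t_tx / cycle = 0.00195804/0.00197044 = 99.37 %.

99.37 %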